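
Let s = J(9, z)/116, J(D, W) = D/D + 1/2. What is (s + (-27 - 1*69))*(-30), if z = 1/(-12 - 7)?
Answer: 334035/116 ≈ 2879.6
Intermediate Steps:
z = -1/19 (z = 1/(-19) = -1/19 ≈ -0.052632)
J(D, W) = 3/2 (J(D, W) = 1 + 1*(1/2) = 1 + 1/2 = 3/2)
s = 3/232 (s = (3/2)/116 = (3/2)*(1/116) = 3/232 ≈ 0.012931)
(s + (-27 - 1*69))*(-30) = (3/232 + (-27 - 1*69))*(-30) = (3/232 + (-27 - 69))*(-30) = (3/232 - 96)*(-30) = -22269/232*(-30) = 334035/116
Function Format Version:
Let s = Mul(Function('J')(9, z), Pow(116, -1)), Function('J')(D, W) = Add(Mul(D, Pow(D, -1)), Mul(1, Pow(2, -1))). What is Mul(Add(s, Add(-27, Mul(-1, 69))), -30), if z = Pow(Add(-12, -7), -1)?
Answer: Rational(334035, 116) ≈ 2879.6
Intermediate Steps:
z = Rational(-1, 19) (z = Pow(-19, -1) = Rational(-1, 19) ≈ -0.052632)
Function('J')(D, W) = Rational(3, 2) (Function('J')(D, W) = Add(1, Mul(1, Rational(1, 2))) = Add(1, Rational(1, 2)) = Rational(3, 2))
s = Rational(3, 232) (s = Mul(Rational(3, 2), Pow(116, -1)) = Mul(Rational(3, 2), Rational(1, 116)) = Rational(3, 232) ≈ 0.012931)
Mul(Add(s, Add(-27, Mul(-1, 69))), -30) = Mul(Add(Rational(3, 232), Add(-27, Mul(-1, 69))), -30) = Mul(Add(Rational(3, 232), Add(-27, -69)), -30) = Mul(Add(Rational(3, 232), -96), -30) = Mul(Rational(-22269, 232), -30) = Rational(334035, 116)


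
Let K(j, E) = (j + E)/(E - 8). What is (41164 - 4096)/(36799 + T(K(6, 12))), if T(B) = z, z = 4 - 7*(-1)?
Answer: 6178/6135 ≈ 1.0070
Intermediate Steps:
z = 11 (z = 4 + 7 = 11)
K(j, E) = (E + j)/(-8 + E)
T(B) = 11
(41164 - 4096)/(36799 + T(K(6, 12))) = (41164 - 4096)/(36799 + 11) = 37068/36810 = 37068*(1/36810) = 6178/6135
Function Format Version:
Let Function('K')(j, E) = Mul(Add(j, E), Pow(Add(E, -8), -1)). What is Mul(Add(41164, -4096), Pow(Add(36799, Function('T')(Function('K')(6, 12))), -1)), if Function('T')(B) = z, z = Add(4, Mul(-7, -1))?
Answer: Rational(6178, 6135) ≈ 1.0070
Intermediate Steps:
z = 11 (z = Add(4, 7) = 11)
Function('K')(j, E) = Mul(Pow(Add(-8, E), -1), Add(E, j)) (Function('K')(j, E) = Mul(Add(E, j), Pow(Add(-8, E), -1)) = Mul(Pow(Add(-8, E), -1), Add(E, j)))
Function('T')(B) = 11
Mul(Add(41164, -4096), Pow(Add(36799, Function('T')(Function('K')(6, 12))), -1)) = Mul(Add(41164, -4096), Pow(Add(36799, 11), -1)) = Mul(37068, Pow(36810, -1)) = Mul(37068, Rational(1, 36810)) = Rational(6178, 6135)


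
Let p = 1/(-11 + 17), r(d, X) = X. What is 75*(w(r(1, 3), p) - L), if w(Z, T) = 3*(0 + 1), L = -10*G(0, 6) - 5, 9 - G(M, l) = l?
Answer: 2850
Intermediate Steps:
G(M, l) = 9 - l
L = -35 (L = -10*(9 - 1*6) - 5 = -10*(9 - 6) - 5 = -10*3 - 5 = -30 - 5 = -35)
p = ⅙ (p = 1/6 = ⅙ ≈ 0.16667)
w(Z, T) = 3 (w(Z, T) = 3*1 = 3)
75*(w(r(1, 3), p) - L) = 75*(3 - 1*(-35)) = 75*(3 + 35) = 75*38 = 2850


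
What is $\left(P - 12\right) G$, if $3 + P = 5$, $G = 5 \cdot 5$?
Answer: $-250$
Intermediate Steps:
$G = 25$
$P = 2$ ($P = -3 + 5 = 2$)
$\left(P - 12\right) G = \left(2 - 12\right) 25 = \left(-10\right) 25 = -250$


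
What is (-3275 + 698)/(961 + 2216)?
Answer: -859/1059 ≈ -0.81114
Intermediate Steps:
(-3275 + 698)/(961 + 2216) = -2577/3177 = -2577*1/3177 = -859/1059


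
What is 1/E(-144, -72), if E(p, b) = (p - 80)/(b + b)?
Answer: 9/14 ≈ 0.64286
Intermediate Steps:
E(p, b) = (-80 + p)/(2*b) (E(p, b) = (-80 + p)/((2*b)) = (-80 + p)*(1/(2*b)) = (-80 + p)/(2*b))
1/E(-144, -72) = 1/((½)*(-80 - 144)/(-72)) = 1/((½)*(-1/72)*(-224)) = 1/(14/9) = 9/14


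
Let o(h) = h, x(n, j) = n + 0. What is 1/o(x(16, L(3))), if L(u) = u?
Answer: 1/16 ≈ 0.062500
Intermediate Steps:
x(n, j) = n
1/o(x(16, L(3))) = 1/16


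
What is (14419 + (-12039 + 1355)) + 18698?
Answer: 22433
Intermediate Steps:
(14419 + (-12039 + 1355)) + 18698 = (14419 - 10684) + 18698 = 3735 + 18698 = 22433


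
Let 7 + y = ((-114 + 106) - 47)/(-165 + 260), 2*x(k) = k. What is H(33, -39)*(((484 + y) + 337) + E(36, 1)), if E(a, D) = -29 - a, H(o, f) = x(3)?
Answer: 21330/19 ≈ 1122.6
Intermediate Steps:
x(k) = k/2
H(o, f) = 3/2 (H(o, f) = (½)*3 = 3/2)
y = -144/19 (y = -7 + ((-114 + 106) - 47)/(-165 + 260) = -7 + (-8 - 47)/95 = -7 - 55*1/95 = -7 - 11/19 = -144/19 ≈ -7.5789)
H(33, -39)*(((484 + y) + 337) + E(36, 1)) = 3*(((484 - 144/19) + 337) + (-29 - 1*36))/2 = 3*((9052/19 + 337) + (-29 - 36))/2 = 3*(15455/19 - 65)/2 = (3/2)*(14220/19) = 21330/19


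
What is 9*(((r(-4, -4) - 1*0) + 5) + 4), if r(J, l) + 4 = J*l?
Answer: 189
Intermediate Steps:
r(J, l) = -4 + J*l
9*(((r(-4, -4) - 1*0) + 5) + 4) = 9*((((-4 - 4*(-4)) - 1*0) + 5) + 4) = 9*((((-4 + 16) + 0) + 5) + 4) = 9*(((12 + 0) + 5) + 4) = 9*((12 + 5) + 4) = 9*(17 + 4) = 9*21 = 189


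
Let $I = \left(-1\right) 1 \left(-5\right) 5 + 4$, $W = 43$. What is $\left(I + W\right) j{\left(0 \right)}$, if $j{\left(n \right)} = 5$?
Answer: $360$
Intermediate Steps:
$I = 29$ ($I = \left(-1\right) \left(-5\right) 5 + 4 = 5 \cdot 5 + 4 = 25 + 4 = 29$)
$\left(I + W\right) j{\left(0 \right)} = \left(29 + 43\right) 5 = 72 \cdot 5 = 360$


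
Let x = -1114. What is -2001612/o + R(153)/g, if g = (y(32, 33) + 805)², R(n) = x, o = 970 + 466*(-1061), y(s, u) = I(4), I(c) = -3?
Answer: 80430945929/19837054564 ≈ 4.0546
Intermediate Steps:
y(s, u) = -3
o = -493456 (o = 970 - 494426 = -493456)
R(n) = -1114
g = 643204 (g = (-3 + 805)² = 802² = 643204)
-2001612/o + R(153)/g = -2001612/(-493456) - 1114/643204 = -2001612*(-1/493456) - 1114*1/643204 = 500403/123364 - 557/321602 = 80430945929/19837054564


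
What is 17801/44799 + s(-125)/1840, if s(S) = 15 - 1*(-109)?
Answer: 9577229/20607540 ≈ 0.46474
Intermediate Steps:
s(S) = 124 (s(S) = 15 + 109 = 124)
17801/44799 + s(-125)/1840 = 17801/44799 + 124/1840 = 17801*(1/44799) + 124*(1/1840) = 17801/44799 + 31/460 = 9577229/20607540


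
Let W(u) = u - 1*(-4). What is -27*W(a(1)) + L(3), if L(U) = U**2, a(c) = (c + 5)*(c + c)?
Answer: -423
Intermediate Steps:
a(c) = 2*c*(5 + c) (a(c) = (5 + c)*(2*c) = 2*c*(5 + c))
W(u) = 4 + u (W(u) = u + 4 = 4 + u)
-27*W(a(1)) + L(3) = -27*(4 + 2*1*(5 + 1)) + 3**2 = -27*(4 + 2*1*6) + 9 = -27*(4 + 12) + 9 = -27*16 + 9 = -432 + 9 = -423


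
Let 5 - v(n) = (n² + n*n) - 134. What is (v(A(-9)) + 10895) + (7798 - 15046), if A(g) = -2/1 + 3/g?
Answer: 33976/9 ≈ 3775.1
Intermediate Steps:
A(g) = -2 + 3/g (A(g) = -2*1 + 3/g = -2 + 3/g)
v(n) = 139 - 2*n² (v(n) = 5 - ((n² + n*n) - 134) = 5 - ((n² + n²) - 134) = 5 - (2*n² - 134) = 5 - (-134 + 2*n²) = 5 + (134 - 2*n²) = 139 - 2*n²)
(v(A(-9)) + 10895) + (7798 - 15046) = ((139 - 2*(-2 + 3/(-9))²) + 10895) + (7798 - 15046) = ((139 - 2*(-2 + 3*(-⅑))²) + 10895) - 7248 = ((139 - 2*(-2 - ⅓)²) + 10895) - 7248 = ((139 - 2*(-7/3)²) + 10895) - 7248 = ((139 - 2*49/9) + 10895) - 7248 = ((139 - 98/9) + 10895) - 7248 = (1153/9 + 10895) - 7248 = 99208/9 - 7248 = 33976/9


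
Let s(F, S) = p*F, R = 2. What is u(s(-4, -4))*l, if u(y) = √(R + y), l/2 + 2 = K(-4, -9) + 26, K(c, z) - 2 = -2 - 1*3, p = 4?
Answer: 42*I*√14 ≈ 157.15*I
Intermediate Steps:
s(F, S) = 4*F
K(c, z) = -3 (K(c, z) = 2 + (-2 - 1*3) = 2 + (-2 - 3) = 2 - 5 = -3)
l = 42 (l = -4 + 2*(-3 + 26) = -4 + 2*23 = -4 + 46 = 42)
u(y) = √(2 + y)
u(s(-4, -4))*l = √(2 + 4*(-4))*42 = √(2 - 16)*42 = √(-14)*42 = (I*√14)*42 = 42*I*√14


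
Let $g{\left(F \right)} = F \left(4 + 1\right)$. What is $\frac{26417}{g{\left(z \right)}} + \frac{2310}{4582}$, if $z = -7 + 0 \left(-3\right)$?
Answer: $- \frac{60480922}{80185} \approx -754.27$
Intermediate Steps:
$z = -7$ ($z = -7 + 0 = -7$)
$g{\left(F \right)} = 5 F$ ($g{\left(F \right)} = F 5 = 5 F$)
$\frac{26417}{g{\left(z \right)}} + \frac{2310}{4582} = \frac{26417}{5 \left(-7\right)} + \frac{2310}{4582} = \frac{26417}{-35} + 2310 \cdot \frac{1}{4582} = 26417 \left(- \frac{1}{35}\right) + \frac{1155}{2291} = - \frac{26417}{35} + \frac{1155}{2291} = - \frac{60480922}{80185}$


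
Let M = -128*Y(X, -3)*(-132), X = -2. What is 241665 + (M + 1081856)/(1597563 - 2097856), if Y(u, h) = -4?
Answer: 120902293573/500293 ≈ 2.4166e+5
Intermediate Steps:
M = -67584 (M = -128*(-4)*(-132) = 512*(-132) = -67584)
241665 + (M + 1081856)/(1597563 - 2097856) = 241665 + (-67584 + 1081856)/(1597563 - 2097856) = 241665 + 1014272/(-500293) = 241665 + 1014272*(-1/500293) = 241665 - 1014272/500293 = 120902293573/500293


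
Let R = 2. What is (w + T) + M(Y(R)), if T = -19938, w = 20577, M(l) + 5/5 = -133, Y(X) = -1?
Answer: 505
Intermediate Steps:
M(l) = -134 (M(l) = -1 - 133 = -134)
(w + T) + M(Y(R)) = (20577 - 19938) - 134 = 639 - 134 = 505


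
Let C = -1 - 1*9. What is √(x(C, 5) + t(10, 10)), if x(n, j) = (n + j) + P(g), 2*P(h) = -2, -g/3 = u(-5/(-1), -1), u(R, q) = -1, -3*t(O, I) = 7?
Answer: 5*I*√3/3 ≈ 2.8868*I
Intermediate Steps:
t(O, I) = -7/3 (t(O, I) = -⅓*7 = -7/3)
g = 3 (g = -3*(-1) = 3)
C = -10 (C = -1 - 9 = -10)
P(h) = -1 (P(h) = (½)*(-2) = -1)
x(n, j) = -1 + j + n (x(n, j) = (n + j) - 1 = (j + n) - 1 = -1 + j + n)
√(x(C, 5) + t(10, 10)) = √((-1 + 5 - 10) - 7/3) = √(-6 - 7/3) = √(-25/3) = 5*I*√3/3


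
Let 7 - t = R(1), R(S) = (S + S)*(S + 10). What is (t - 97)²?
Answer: 12544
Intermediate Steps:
R(S) = 2*S*(10 + S) (R(S) = (2*S)*(10 + S) = 2*S*(10 + S))
t = -15 (t = 7 - 2*(10 + 1) = 7 - 2*11 = 7 - 1*22 = 7 - 22 = -15)
(t - 97)² = (-15 - 97)² = (-112)² = 12544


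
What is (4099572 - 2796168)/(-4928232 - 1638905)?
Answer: -1303404/6567137 ≈ -0.19847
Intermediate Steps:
(4099572 - 2796168)/(-4928232 - 1638905) = 1303404/(-6567137) = 1303404*(-1/6567137) = -1303404/6567137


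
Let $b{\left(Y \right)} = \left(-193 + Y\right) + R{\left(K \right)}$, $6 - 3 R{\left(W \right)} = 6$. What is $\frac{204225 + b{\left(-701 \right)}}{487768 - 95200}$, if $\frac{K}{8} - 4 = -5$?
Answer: $\frac{67777}{130856} \approx 0.51795$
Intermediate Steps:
$K = -8$ ($K = 32 + 8 \left(-5\right) = 32 - 40 = -8$)
$R{\left(W \right)} = 0$ ($R{\left(W \right)} = 2 - 2 = 0$)
$b{\left(Y \right)} = -193 + Y$ ($b{\left(Y \right)} = \left(-193 + Y\right) + 0 = -193 + Y$)
$\frac{204225 + b{\left(-701 \right)}}{487768 - 95200} = \frac{204225 - 894}{487768 - 95200} = \frac{204225 - 894}{392568} = 203331 \cdot \frac{1}{392568} = \frac{67777}{130856}$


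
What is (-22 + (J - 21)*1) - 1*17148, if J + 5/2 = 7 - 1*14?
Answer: -34401/2 ≈ -17201.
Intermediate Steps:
J = -19/2 (J = -5/2 + (7 - 1*14) = -5/2 + (7 - 14) = -5/2 - 7 = -19/2 ≈ -9.5000)
(-22 + (J - 21)*1) - 1*17148 = (-22 + (-19/2 - 21)*1) - 1*17148 = (-22 - 61/2*1) - 17148 = (-22 - 61/2) - 17148 = -105/2 - 17148 = -34401/2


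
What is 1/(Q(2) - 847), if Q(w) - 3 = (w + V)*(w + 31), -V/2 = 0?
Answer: -1/778 ≈ -0.0012853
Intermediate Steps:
V = 0 (V = -2*0 = 0)
Q(w) = 3 + w*(31 + w) (Q(w) = 3 + (w + 0)*(w + 31) = 3 + w*(31 + w))
1/(Q(2) - 847) = 1/((3 + 2² + 31*2) - 847) = 1/((3 + 4 + 62) - 847) = 1/(69 - 847) = 1/(-778) = -1/778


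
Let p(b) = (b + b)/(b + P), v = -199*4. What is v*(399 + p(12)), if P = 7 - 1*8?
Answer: -3512748/11 ≈ -3.1934e+5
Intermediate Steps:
P = -1 (P = 7 - 8 = -1)
v = -796
p(b) = 2*b/(-1 + b) (p(b) = (b + b)/(b - 1) = (2*b)/(-1 + b) = 2*b/(-1 + b))
v*(399 + p(12)) = -796*(399 + 2*12/(-1 + 12)) = -796*(399 + 2*12/11) = -796*(399 + 2*12*(1/11)) = -796*(399 + 24/11) = -796*4413/11 = -3512748/11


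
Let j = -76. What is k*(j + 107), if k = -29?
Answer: -899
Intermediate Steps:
k*(j + 107) = -29*(-76 + 107) = -29*31 = -899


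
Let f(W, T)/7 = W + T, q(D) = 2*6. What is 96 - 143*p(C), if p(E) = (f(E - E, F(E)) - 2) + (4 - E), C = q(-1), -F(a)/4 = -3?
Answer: -10486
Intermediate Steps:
F(a) = 12 (F(a) = -4*(-3) = 12)
q(D) = 12
C = 12
f(W, T) = 7*T + 7*W (f(W, T) = 7*(W + T) = 7*(T + W) = 7*T + 7*W)
p(E) = 86 - E (p(E) = ((7*12 + 7*(E - E)) - 2) + (4 - E) = ((84 + 7*0) - 2) + (4 - E) = ((84 + 0) - 2) + (4 - E) = (84 - 2) + (4 - E) = 82 + (4 - E) = 86 - E)
96 - 143*p(C) = 96 - 143*(86 - 1*12) = 96 - 143*(86 - 12) = 96 - 143*74 = 96 - 10582 = -10486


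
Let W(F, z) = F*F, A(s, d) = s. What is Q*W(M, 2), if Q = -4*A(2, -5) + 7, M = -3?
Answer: -9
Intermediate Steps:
W(F, z) = F²
Q = -1 (Q = -4*2 + 7 = -8 + 7 = -1)
Q*W(M, 2) = -1*(-3)² = -1*9 = -9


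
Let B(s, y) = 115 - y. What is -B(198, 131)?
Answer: 16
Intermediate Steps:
-B(198, 131) = -(115 - 1*131) = -(115 - 131) = -1*(-16) = 16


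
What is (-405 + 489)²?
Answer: 7056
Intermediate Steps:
(-405 + 489)² = 84² = 7056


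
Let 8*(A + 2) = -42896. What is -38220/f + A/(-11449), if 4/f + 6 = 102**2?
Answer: -1137491232246/11449 ≈ -9.9353e+7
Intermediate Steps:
A = -5364 (A = -2 + (1/8)*(-42896) = -2 - 5362 = -5364)
f = 2/5199 (f = 4/(-6 + 102**2) = 4/(-6 + 10404) = 4/10398 = 4*(1/10398) = 2/5199 ≈ 0.00038469)
-38220/f + A/(-11449) = -38220/2/5199 - 5364/(-11449) = -38220*5199/2 - 5364*(-1/11449) = -99352890 + 5364/11449 = -1137491232246/11449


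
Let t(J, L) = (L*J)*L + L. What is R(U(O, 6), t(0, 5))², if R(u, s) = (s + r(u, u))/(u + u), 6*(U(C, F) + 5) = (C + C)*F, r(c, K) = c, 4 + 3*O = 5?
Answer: 1/169 ≈ 0.0059172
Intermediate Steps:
O = ⅓ (O = -4/3 + (⅓)*5 = -4/3 + 5/3 = ⅓ ≈ 0.33333)
U(C, F) = -5 + C*F/3 (U(C, F) = -5 + ((C + C)*F)/6 = -5 + ((2*C)*F)/6 = -5 + (2*C*F)/6 = -5 + C*F/3)
t(J, L) = L + J*L² (t(J, L) = (J*L)*L + L = J*L² + L = L + J*L²)
R(u, s) = (s + u)/(2*u) (R(u, s) = (s + u)/(u + u) = (s + u)/((2*u)) = (s + u)*(1/(2*u)) = (s + u)/(2*u))
R(U(O, 6), t(0, 5))² = ((5*(1 + 0*5) + (-5 + (⅓)*(⅓)*6))/(2*(-5 + (⅓)*(⅓)*6)))² = ((5*(1 + 0) + (-5 + ⅔))/(2*(-5 + ⅔)))² = ((5*1 - 13/3)/(2*(-13/3)))² = ((½)*(-3/13)*(5 - 13/3))² = ((½)*(-3/13)*(⅔))² = (-1/13)² = 1/169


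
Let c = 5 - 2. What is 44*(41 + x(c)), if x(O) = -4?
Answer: 1628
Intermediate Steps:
c = 3
44*(41 + x(c)) = 44*(41 - 4) = 44*37 = 1628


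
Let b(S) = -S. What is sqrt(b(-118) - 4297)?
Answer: I*sqrt(4179) ≈ 64.645*I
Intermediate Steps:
sqrt(b(-118) - 4297) = sqrt(-1*(-118) - 4297) = sqrt(118 - 4297) = sqrt(-4179) = I*sqrt(4179)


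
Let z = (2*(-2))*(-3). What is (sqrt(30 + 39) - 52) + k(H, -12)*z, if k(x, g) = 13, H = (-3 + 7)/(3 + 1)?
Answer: 104 + sqrt(69) ≈ 112.31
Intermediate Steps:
z = 12 (z = -4*(-3) = 12)
H = 1 (H = 4/4 = 4*(1/4) = 1)
(sqrt(30 + 39) - 52) + k(H, -12)*z = (sqrt(30 + 39) - 52) + 13*12 = (sqrt(69) - 52) + 156 = (-52 + sqrt(69)) + 156 = 104 + sqrt(69)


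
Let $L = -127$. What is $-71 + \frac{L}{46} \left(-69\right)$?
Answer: $\frac{239}{2} \approx 119.5$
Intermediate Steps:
$-71 + \frac{L}{46} \left(-69\right) = -71 + - \frac{127}{46} \left(-69\right) = -71 + \left(-127\right) \frac{1}{46} \left(-69\right) = -71 - - \frac{381}{2} = -71 + \frac{381}{2} = \frac{239}{2}$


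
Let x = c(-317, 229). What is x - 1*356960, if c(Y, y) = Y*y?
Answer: -429553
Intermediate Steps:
x = -72593 (x = -317*229 = -72593)
x - 1*356960 = -72593 - 1*356960 = -72593 - 356960 = -429553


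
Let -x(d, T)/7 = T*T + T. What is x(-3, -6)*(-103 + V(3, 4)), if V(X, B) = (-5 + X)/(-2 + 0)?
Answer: 21420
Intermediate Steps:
x(d, T) = -7*T - 7*T**2 (x(d, T) = -7*(T*T + T) = -7*(T**2 + T) = -7*(T + T**2) = -7*T - 7*T**2)
V(X, B) = 5/2 - X/2 (V(X, B) = (-5 + X)/(-2) = (-5 + X)*(-1/2) = 5/2 - X/2)
x(-3, -6)*(-103 + V(3, 4)) = (-7*(-6)*(1 - 6))*(-103 + (5/2 - 1/2*3)) = (-7*(-6)*(-5))*(-103 + (5/2 - 3/2)) = -210*(-103 + 1) = -210*(-102) = 21420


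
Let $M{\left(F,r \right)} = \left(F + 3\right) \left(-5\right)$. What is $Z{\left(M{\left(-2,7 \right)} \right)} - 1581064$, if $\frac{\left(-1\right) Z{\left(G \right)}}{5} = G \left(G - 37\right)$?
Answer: $-1582114$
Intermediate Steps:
$M{\left(F,r \right)} = -15 - 5 F$ ($M{\left(F,r \right)} = \left(3 + F\right) \left(-5\right) = -15 - 5 F$)
$Z{\left(G \right)} = - 5 G \left(-37 + G\right)$ ($Z{\left(G \right)} = - 5 G \left(G - 37\right) = - 5 G \left(-37 + G\right)$)
$Z{\left(M{\left(-2,7 \right)} \right)} - 1581064 = 5 \left(-15 - -10\right) \left(37 - \left(-15 - -10\right)\right) - 1581064 = 5 \left(-15 + 10\right) \left(37 - \left(-15 + 10\right)\right) - 1581064 = 5 \left(-5\right) \left(37 - -5\right) - 1581064 = 5 \left(-5\right) \left(37 + 5\right) - 1581064 = 5 \left(-5\right) 42 - 1581064 = -1050 - 1581064 = -1582114$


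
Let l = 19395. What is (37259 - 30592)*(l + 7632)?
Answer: 180189009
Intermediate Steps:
(37259 - 30592)*(l + 7632) = (37259 - 30592)*(19395 + 7632) = 6667*27027 = 180189009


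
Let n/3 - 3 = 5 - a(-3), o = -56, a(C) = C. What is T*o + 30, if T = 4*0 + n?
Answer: -1818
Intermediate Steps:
n = 33 (n = 9 + 3*(5 - 1*(-3)) = 9 + 3*(5 + 3) = 9 + 3*8 = 9 + 24 = 33)
T = 33 (T = 4*0 + 33 = 0 + 33 = 33)
T*o + 30 = 33*(-56) + 30 = -1848 + 30 = -1818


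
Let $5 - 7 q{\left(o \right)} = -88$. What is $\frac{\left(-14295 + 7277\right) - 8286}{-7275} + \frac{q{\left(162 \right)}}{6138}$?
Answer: $\frac{2359241}{1120350} \approx 2.1058$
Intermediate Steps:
$q{\left(o \right)} = \frac{93}{7}$ ($q{\left(o \right)} = \frac{5}{7} - - \frac{88}{7} = \frac{5}{7} + \frac{88}{7} = \frac{93}{7}$)
$\frac{\left(-14295 + 7277\right) - 8286}{-7275} + \frac{q{\left(162 \right)}}{6138} = \frac{\left(-14295 + 7277\right) - 8286}{-7275} + \frac{93}{7 \cdot 6138} = \left(-7018 - 8286\right) \left(- \frac{1}{7275}\right) + \frac{93}{7} \cdot \frac{1}{6138} = \left(-15304\right) \left(- \frac{1}{7275}\right) + \frac{1}{462} = \frac{15304}{7275} + \frac{1}{462} = \frac{2359241}{1120350}$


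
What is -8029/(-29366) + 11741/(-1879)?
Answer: -329699715/55178714 ≈ -5.9751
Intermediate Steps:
-8029/(-29366) + 11741/(-1879) = -8029*(-1/29366) + 11741*(-1/1879) = 8029/29366 - 11741/1879 = -329699715/55178714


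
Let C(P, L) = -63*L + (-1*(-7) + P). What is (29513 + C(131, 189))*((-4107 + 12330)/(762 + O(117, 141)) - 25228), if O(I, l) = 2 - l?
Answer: -278737319824/623 ≈ -4.4741e+8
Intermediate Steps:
C(P, L) = 7 + P - 63*L (C(P, L) = -63*L + (7 + P) = 7 + P - 63*L)
(29513 + C(131, 189))*((-4107 + 12330)/(762 + O(117, 141)) - 25228) = (29513 + (7 + 131 - 63*189))*((-4107 + 12330)/(762 + (2 - 1*141)) - 25228) = (29513 + (7 + 131 - 11907))*(8223/(762 + (2 - 141)) - 25228) = (29513 - 11769)*(8223/(762 - 139) - 25228) = 17744*(8223/623 - 25228) = 17744*(-15708821/623) = -278737319824/623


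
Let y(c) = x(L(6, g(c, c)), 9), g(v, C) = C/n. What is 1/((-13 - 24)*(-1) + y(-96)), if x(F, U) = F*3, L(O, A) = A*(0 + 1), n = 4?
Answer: -1/35 ≈ -0.028571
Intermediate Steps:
g(v, C) = C/4
L(O, A) = A (L(O, A) = A*1 = A)
x(F, U) = 3*F
y(c) = 3*c/4 (y(c) = 3*(c/4) = 3*c/4)
1/((-13 - 24)*(-1) + y(-96)) = 1/((-13 - 24)*(-1) + (3/4)*(-96)) = 1/(-37*(-1) - 72) = 1/(37 - 72) = 1/(-35) = -1/35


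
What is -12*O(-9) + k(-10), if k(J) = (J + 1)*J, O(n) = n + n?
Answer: 306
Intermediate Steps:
O(n) = 2*n
k(J) = J*(1 + J) (k(J) = (1 + J)*J = J*(1 + J))
-12*O(-9) + k(-10) = -24*(-9) - 10*(1 - 10) = -12*(-18) - 10*(-9) = 216 + 90 = 306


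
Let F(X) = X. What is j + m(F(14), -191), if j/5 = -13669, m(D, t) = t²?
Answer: -31864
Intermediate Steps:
j = -68345 (j = 5*(-13669) = -68345)
j + m(F(14), -191) = -68345 + (-191)² = -68345 + 36481 = -31864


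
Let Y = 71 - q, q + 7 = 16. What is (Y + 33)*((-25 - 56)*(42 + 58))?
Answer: -769500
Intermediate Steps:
q = 9 (q = -7 + 16 = 9)
Y = 62 (Y = 71 - 1*9 = 71 - 9 = 62)
(Y + 33)*((-25 - 56)*(42 + 58)) = (62 + 33)*((-25 - 56)*(42 + 58)) = 95*(-81*100) = 95*(-8100) = -769500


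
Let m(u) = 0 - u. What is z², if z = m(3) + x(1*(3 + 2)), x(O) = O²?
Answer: 484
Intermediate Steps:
m(u) = -u
z = 22 (z = -1*3 + (1*(3 + 2))² = -3 + (1*5)² = -3 + 5² = -3 + 25 = 22)
z² = 22² = 484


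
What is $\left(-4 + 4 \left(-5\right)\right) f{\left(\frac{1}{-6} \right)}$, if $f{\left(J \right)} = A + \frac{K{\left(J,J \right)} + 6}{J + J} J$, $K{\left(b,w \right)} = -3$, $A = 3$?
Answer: $-108$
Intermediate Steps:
$f{\left(J \right)} = \frac{9}{2}$ ($f{\left(J \right)} = 3 + \frac{-3 + 6}{J + J} J = 3 + \frac{3}{2 J} J = 3 + \frac{3}{2} = \frac{9}{2}$)
$\left(-4 + 4 \left(-5\right)\right) f{\left(\frac{1}{-6} \right)} = \left(-4 + 4 \left(-5\right)\right) \frac{9}{2} = \left(-4 - 20\right) \frac{9}{2} = \left(-24\right) \frac{9}{2} = -108$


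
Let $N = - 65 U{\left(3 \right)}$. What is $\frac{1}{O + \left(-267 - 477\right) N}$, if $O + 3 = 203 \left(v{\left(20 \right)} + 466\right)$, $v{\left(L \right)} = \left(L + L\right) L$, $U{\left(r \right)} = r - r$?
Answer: $\frac{1}{256995} \approx 3.8911 \cdot 10^{-6}$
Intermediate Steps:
$U{\left(r \right)} = 0$
$v{\left(L \right)} = 2 L^{2}$ ($v{\left(L \right)} = 2 L L = 2 L^{2}$)
$N = 0$ ($N = \left(-65\right) 0 = 0$)
$O = 256995$ ($O = -3 + 203 \left(2 \cdot 20^{2} + 466\right) = -3 + 203 \left(2 \cdot 400 + 466\right) = -3 + 203 \left(800 + 466\right) = -3 + 203 \cdot 1266 = -3 + 256998 = 256995$)
$\frac{1}{O + \left(-267 - 477\right) N} = \frac{1}{256995 + \left(-267 - 477\right) 0} = \frac{1}{256995 - 0} = \frac{1}{256995 + 0} = \frac{1}{256995}$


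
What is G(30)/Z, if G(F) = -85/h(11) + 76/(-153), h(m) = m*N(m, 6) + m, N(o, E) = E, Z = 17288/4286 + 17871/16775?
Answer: -61626090275/196314999363 ≈ -0.31391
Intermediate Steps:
Z = 183300653/35948825 (Z = 17288*(1/4286) + 17871*(1/16775) = 8644/2143 + 17871/16775 = 183300653/35948825 ≈ 5.0989)
h(m) = 7*m (h(m) = m*6 + m = 6*m + m = 7*m)
G(F) = -18857/11781 (G(F) = -85/(7*11) + 76/(-153) = -85/77 + 76*(-1/153) = -85*1/77 - 76/153 = -85/77 - 76/153 = -18857/11781)
G(30)/Z = -18857/(11781*183300653/35948825) = -18857/11781*35948825/183300653 = -61626090275/196314999363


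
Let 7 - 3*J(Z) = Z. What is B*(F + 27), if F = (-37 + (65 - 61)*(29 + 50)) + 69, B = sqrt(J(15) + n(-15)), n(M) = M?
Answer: 125*I*sqrt(159) ≈ 1576.2*I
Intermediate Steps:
J(Z) = 7/3 - Z/3
B = I*sqrt(159)/3 (B = sqrt((7/3 - 1/3*15) - 15) = sqrt((7/3 - 5) - 15) = sqrt(-8/3 - 15) = sqrt(-53/3) = I*sqrt(159)/3 ≈ 4.2032*I)
F = 348 (F = (-37 + 4*79) + 69 = (-37 + 316) + 69 = 279 + 69 = 348)
B*(F + 27) = (I*sqrt(159)/3)*(348 + 27) = (I*sqrt(159)/3)*375 = 125*I*sqrt(159)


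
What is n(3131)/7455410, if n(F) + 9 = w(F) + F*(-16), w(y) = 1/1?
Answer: -25052/3727705 ≈ -0.0067205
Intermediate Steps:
w(y) = 1
n(F) = -8 - 16*F (n(F) = -9 + (1 + F*(-16)) = -9 + (1 - 16*F) = -8 - 16*F)
n(3131)/7455410 = (-8 - 16*3131)/7455410 = (-8 - 50096)*(1/7455410) = -50104*1/7455410 = -25052/3727705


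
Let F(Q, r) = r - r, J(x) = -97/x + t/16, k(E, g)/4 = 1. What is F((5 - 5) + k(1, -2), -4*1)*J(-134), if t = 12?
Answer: 0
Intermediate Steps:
k(E, g) = 4 (k(E, g) = 4*1 = 4)
J(x) = ¾ - 97/x (J(x) = -97/x + 12/16 = -97/x + 12*(1/16) = -97/x + ¾ = ¾ - 97/x)
F(Q, r) = 0
F((5 - 5) + k(1, -2), -4*1)*J(-134) = 0*(¾ - 97/(-134)) = 0*(¾ - 97*(-1/134)) = 0*(¾ + 97/134) = 0*(395/268) = 0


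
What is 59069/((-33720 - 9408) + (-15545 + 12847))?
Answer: -59069/45826 ≈ -1.2890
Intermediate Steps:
59069/((-33720 - 9408) + (-15545 + 12847)) = 59069/(-43128 - 2698) = 59069/(-45826) = 59069*(-1/45826) = -59069/45826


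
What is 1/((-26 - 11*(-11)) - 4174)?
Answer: -1/4079 ≈ -0.00024516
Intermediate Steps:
1/((-26 - 11*(-11)) - 4174) = 1/((-26 + 121) - 4174) = 1/(95 - 4174) = 1/(-4079) = -1/4079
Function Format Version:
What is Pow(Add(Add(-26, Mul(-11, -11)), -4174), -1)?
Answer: Rational(-1, 4079) ≈ -0.00024516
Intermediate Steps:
Pow(Add(Add(-26, Mul(-11, -11)), -4174), -1) = Pow(Add(Add(-26, 121), -4174), -1) = Pow(Add(95, -4174), -1) = Pow(-4079, -1) = Rational(-1, 4079)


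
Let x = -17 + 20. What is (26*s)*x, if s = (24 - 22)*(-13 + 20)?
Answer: 1092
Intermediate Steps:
x = 3
s = 14 (s = 2*7 = 14)
(26*s)*x = (26*14)*3 = 364*3 = 1092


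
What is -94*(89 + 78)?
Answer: -15698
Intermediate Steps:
-94*(89 + 78) = -94*167 = -15698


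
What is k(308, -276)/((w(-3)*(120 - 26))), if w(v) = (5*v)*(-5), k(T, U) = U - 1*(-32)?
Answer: -122/3525 ≈ -0.034610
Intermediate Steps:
k(T, U) = 32 + U (k(T, U) = U + 32 = 32 + U)
w(v) = -25*v
k(308, -276)/((w(-3)*(120 - 26))) = (32 - 276)/(((-25*(-3))*(120 - 26))) = -244/(75*94) = -244/7050 = -244*1/7050 = -122/3525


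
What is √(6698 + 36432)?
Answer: √43130 ≈ 207.68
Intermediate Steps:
√(6698 + 36432) = √43130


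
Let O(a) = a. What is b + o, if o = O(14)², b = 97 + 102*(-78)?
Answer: -7663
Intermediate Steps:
b = -7859 (b = 97 - 7956 = -7859)
o = 196 (o = 14² = 196)
b + o = -7859 + 196 = -7663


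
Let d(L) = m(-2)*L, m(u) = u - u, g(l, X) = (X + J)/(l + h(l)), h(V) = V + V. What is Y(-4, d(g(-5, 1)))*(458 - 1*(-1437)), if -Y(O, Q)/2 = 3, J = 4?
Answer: -11370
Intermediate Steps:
h(V) = 2*V
g(l, X) = (4 + X)/(3*l) (g(l, X) = (X + 4)/(l + 2*l) = (4 + X)/((3*l)) = (4 + X)*(1/(3*l)) = (4 + X)/(3*l))
m(u) = 0
d(L) = 0 (d(L) = 0*L = 0)
Y(O, Q) = -6 (Y(O, Q) = -2*3 = -6)
Y(-4, d(g(-5, 1)))*(458 - 1*(-1437)) = -6*(458 - 1*(-1437)) = -6*(458 + 1437) = -6*1895 = -11370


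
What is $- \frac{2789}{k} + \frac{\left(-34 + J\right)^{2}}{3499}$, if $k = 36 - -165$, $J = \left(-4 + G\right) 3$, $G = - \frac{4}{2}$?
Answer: $- \frac{9215207}{703299} \approx -13.103$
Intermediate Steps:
$G = -2$ ($G = \left(-4\right) \frac{1}{2} = -2$)
$J = -18$ ($J = \left(-4 - 2\right) 3 = \left(-6\right) 3 = -18$)
$k = 201$ ($k = 36 + 165 = 201$)
$- \frac{2789}{k} + \frac{\left(-34 + J\right)^{2}}{3499} = - \frac{2789}{201} + \frac{\left(-34 - 18\right)^{2}}{3499} = \left(-2789\right) \frac{1}{201} + \left(-52\right)^{2} \cdot \frac{1}{3499} = - \frac{2789}{201} + 2704 \cdot \frac{1}{3499} = - \frac{2789}{201} + \frac{2704}{3499} = - \frac{9215207}{703299}$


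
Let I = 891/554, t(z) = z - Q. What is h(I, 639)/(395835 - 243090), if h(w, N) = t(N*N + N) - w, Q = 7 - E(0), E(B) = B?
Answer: 226559071/84620730 ≈ 2.6773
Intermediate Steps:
Q = 7 (Q = 7 - 1*0 = 7 + 0 = 7)
t(z) = -7 + z (t(z) = z - 1*7 = z - 7 = -7 + z)
I = 891/554 (I = 891*(1/554) = 891/554 ≈ 1.6083)
h(w, N) = -7 + N + N² - w (h(w, N) = (-7 + (N*N + N)) - w = (-7 + (N² + N)) - w = (-7 + (N + N²)) - w = (-7 + N + N²) - w = -7 + N + N² - w)
h(I, 639)/(395835 - 243090) = (-7 - 1*891/554 + 639*(1 + 639))/(395835 - 243090) = (-7 - 891/554 + 639*640)/152745 = (-7 - 891/554 + 408960)*(1/152745) = (226559071/554)*(1/152745) = 226559071/84620730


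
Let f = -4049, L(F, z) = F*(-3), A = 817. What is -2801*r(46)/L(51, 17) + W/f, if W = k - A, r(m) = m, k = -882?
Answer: 521957401/619497 ≈ 842.55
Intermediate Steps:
L(F, z) = -3*F
W = -1699 (W = -882 - 1*817 = -882 - 817 = -1699)
-2801*r(46)/L(51, 17) + W/f = -2801/(-3*51/46) - 1699/(-4049) = -2801/((-153*1/46)) - 1699*(-1/4049) = -2801/(-153/46) + 1699/4049 = -2801*(-46/153) + 1699/4049 = 128846/153 + 1699/4049 = 521957401/619497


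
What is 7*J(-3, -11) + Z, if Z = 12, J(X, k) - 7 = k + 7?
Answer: 33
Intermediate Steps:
J(X, k) = 14 + k (J(X, k) = 7 + (k + 7) = 7 + (7 + k) = 14 + k)
7*J(-3, -11) + Z = 7*(14 - 11) + 12 = 7*3 + 12 = 21 + 12 = 33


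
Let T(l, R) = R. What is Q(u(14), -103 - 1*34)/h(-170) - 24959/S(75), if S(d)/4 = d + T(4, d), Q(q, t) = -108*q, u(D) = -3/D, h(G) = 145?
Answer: -5047237/121800 ≈ -41.439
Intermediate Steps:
S(d) = 8*d (S(d) = 4*(d + d) = 4*(2*d) = 8*d)
Q(u(14), -103 - 1*34)/h(-170) - 24959/S(75) = -(-324)/14/145 - 24959/(8*75) = -(-324)/14*(1/145) - 24959/600 = -108*(-3/14)*(1/145) - 24959*1/600 = (162/7)*(1/145) - 24959/600 = 162/1015 - 24959/600 = -5047237/121800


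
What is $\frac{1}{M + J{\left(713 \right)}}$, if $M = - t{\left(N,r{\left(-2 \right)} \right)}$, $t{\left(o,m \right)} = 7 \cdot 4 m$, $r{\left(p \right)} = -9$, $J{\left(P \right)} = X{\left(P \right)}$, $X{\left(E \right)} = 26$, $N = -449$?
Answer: $\frac{1}{278} \approx 0.0035971$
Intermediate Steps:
$J{\left(P \right)} = 26$
$t{\left(o,m \right)} = 28 m$
$M = 252$ ($M = - 28 \left(-9\right) = \left(-1\right) \left(-252\right) = 252$)
$\frac{1}{M + J{\left(713 \right)}} = \frac{1}{252 + 26} = \frac{1}{278}$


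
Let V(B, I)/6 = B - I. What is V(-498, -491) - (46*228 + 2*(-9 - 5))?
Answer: -10502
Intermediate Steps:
V(B, I) = -6*I + 6*B (V(B, I) = 6*(B - I) = -6*I + 6*B)
V(-498, -491) - (46*228 + 2*(-9 - 5)) = (-6*(-491) + 6*(-498)) - (46*228 + 2*(-9 - 5)) = (2946 - 2988) - (10488 + 2*(-14)) = -42 - (10488 - 28) = -42 - 1*10460 = -42 - 10460 = -10502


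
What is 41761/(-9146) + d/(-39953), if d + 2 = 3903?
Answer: -1704155779/365410138 ≈ -4.6637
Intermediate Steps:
d = 3901 (d = -2 + 3903 = 3901)
41761/(-9146) + d/(-39953) = 41761/(-9146) + 3901/(-39953) = 41761*(-1/9146) + 3901*(-1/39953) = -41761/9146 - 3901/39953 = -1704155779/365410138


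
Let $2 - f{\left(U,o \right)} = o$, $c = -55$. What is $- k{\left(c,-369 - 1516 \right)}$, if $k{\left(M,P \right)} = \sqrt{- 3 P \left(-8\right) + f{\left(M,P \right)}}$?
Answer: $- 3 i \sqrt{4817} \approx - 208.21 i$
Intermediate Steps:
$f{\left(U,o \right)} = 2 - o$
$k{\left(M,P \right)} = \sqrt{2 + 23 P}$ ($k{\left(M,P \right)} = \sqrt{- 3 P \left(-8\right) - \left(-2 + P\right)} = \sqrt{24 P - \left(-2 + P\right)} = \sqrt{2 + 23 P}$)
$- k{\left(c,-369 - 1516 \right)} = - \sqrt{2 + 23 \left(-369 - 1516\right)} = - \sqrt{2 + 23 \left(-1885\right)} = - \sqrt{2 - 43355} = - \sqrt{-43353} = - 3 i \sqrt{4817}$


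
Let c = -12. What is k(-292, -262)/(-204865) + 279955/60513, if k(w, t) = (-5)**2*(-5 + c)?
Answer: 11475739820/2479399149 ≈ 4.6284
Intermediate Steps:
k(w, t) = -425 (k(w, t) = (-5)**2*(-5 - 12) = 25*(-17) = -425)
k(-292, -262)/(-204865) + 279955/60513 = -425/(-204865) + 279955/60513 = -425*(-1/204865) + 279955*(1/60513) = 85/40973 + 279955/60513 = 11475739820/2479399149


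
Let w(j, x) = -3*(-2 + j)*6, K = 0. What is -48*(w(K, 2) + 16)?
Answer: -2496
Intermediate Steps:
w(j, x) = 36 - 18*j (w(j, x) = (6 - 3*j)*6 = 36 - 18*j)
-48*(w(K, 2) + 16) = -48*((36 - 18*0) + 16) = -48*((36 + 0) + 16) = -48*(36 + 16) = -48*52 = -2496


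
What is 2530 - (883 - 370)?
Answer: 2017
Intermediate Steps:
2530 - (883 - 370) = 2530 - 1*513 = 2530 - 513 = 2017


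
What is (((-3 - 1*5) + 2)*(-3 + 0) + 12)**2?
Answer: 900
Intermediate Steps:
(((-3 - 1*5) + 2)*(-3 + 0) + 12)**2 = (((-3 - 5) + 2)*(-3) + 12)**2 = ((-8 + 2)*(-3) + 12)**2 = (-6*(-3) + 12)**2 = (18 + 12)**2 = 30**2 = 900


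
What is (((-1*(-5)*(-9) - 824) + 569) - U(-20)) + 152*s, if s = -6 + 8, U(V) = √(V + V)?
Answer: 4 - 2*I*√10 ≈ 4.0 - 6.3246*I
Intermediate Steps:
U(V) = √2*√V (U(V) = √(2*V) = √2*√V)
s = 2
(((-1*(-5)*(-9) - 824) + 569) - U(-20)) + 152*s = (((-1*(-5)*(-9) - 824) + 569) - √2*√(-20)) + 152*2 = (((5*(-9) - 824) + 569) - √2*2*I*√5) + 304 = (((-45 - 824) + 569) - 2*I*√10) + 304 = ((-869 + 569) - 2*I*√10) + 304 = (-300 - 2*I*√10) + 304 = 4 - 2*I*√10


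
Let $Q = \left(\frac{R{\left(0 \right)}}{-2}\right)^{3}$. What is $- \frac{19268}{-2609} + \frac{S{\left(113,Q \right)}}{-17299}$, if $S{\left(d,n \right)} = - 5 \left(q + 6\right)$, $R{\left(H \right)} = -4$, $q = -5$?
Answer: $\frac{333330177}{45133091} \approx 7.3855$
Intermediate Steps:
$Q = 8$ ($Q = \left(- \frac{4}{-2}\right)^{3} = \left(\left(-4\right) \left(- \frac{1}{2}\right)\right)^{3} = 2^{3} = 8$)
$S{\left(d,n \right)} = -5$ ($S{\left(d,n \right)} = - 5 \left(-5 + 6\right) = \left(-5\right) 1 = -5$)
$- \frac{19268}{-2609} + \frac{S{\left(113,Q \right)}}{-17299} = - \frac{19268}{-2609} - \frac{5}{-17299} = \left(-19268\right) \left(- \frac{1}{2609}\right) - - \frac{5}{17299} = \frac{19268}{2609} + \frac{5}{17299} = \frac{333330177}{45133091}$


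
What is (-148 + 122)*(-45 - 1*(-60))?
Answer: -390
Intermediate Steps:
(-148 + 122)*(-45 - 1*(-60)) = -26*(-45 + 60) = -26*15 = -390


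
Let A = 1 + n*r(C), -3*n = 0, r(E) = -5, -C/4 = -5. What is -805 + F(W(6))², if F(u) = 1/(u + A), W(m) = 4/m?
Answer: -20116/25 ≈ -804.64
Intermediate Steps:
C = 20 (C = -4*(-5) = 20)
n = 0 (n = -⅓*0 = 0)
A = 1 (A = 1 + 0*(-5) = 1 + 0 = 1)
F(u) = 1/(1 + u) (F(u) = 1/(u + 1) = 1/(1 + u))
-805 + F(W(6))² = -805 + (1/(1 + 4/6))² = -805 + (1/(1 + 4*(⅙)))² = -805 + (1/(1 + ⅔))² = -805 + (1/(5/3))² = -805 + (⅗)² = -805 + 9/25 = -20116/25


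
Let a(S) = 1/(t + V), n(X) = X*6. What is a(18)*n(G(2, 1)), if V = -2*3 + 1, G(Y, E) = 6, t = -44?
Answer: -36/49 ≈ -0.73469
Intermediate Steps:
V = -5 (V = -6 + 1 = -5)
n(X) = 6*X
a(S) = -1/49 (a(S) = 1/(-44 - 5) = 1/(-49) = -1/49)
a(18)*n(G(2, 1)) = -6*6/49 = -1/49*36 = -36/49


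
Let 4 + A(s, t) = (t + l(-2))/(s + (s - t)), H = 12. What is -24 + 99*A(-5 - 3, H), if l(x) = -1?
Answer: -12849/28 ≈ -458.89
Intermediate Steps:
A(s, t) = -4 + (-1 + t)/(-t + 2*s) (A(s, t) = -4 + (t - 1)/(s + (s - t)) = -4 + (-1 + t)/(-t + 2*s))
-24 + 99*A(-5 - 3, H) = -24 + 99*((-1 - 8*(-5 - 3) + 5*12)/(-1*12 + 2*(-5 - 3))) = -24 + 99*((-1 - 8*(-8) + 60)/(-12 + 2*(-8))) = -24 + 99*((-1 + 64 + 60)/(-12 - 16)) = -24 + 99*(123/(-28)) = -24 + 99*(-1/28*123) = -24 + 99*(-123/28) = -24 - 12177/28 = -12849/28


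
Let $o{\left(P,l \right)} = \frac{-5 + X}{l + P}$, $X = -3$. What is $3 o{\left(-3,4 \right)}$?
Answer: $-24$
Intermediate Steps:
$o{\left(P,l \right)} = - \frac{8}{P + l}$ ($o{\left(P,l \right)} = \frac{-5 - 3}{l + P} = - \frac{8}{P + l}$)
$3 o{\left(-3,4 \right)} = 3 \left(- \frac{8}{-3 + 4}\right) = 3 \left(- \frac{8}{1}\right) = 3 \left(\left(-8\right) 1\right) = 3 \left(-8\right) = -24$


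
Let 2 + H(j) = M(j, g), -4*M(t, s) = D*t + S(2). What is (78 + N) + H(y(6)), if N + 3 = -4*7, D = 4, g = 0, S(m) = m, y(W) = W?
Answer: 77/2 ≈ 38.500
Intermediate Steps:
N = -31 (N = -3 - 4*7 = -3 - 28 = -31)
M(t, s) = -½ - t (M(t, s) = -(4*t + 2)/4 = -(2 + 4*t)/4 = -½ - t)
H(j) = -5/2 - j (H(j) = -2 + (-½ - j) = -5/2 - j)
(78 + N) + H(y(6)) = (78 - 31) + (-5/2 - 1*6) = 47 + (-5/2 - 6) = 47 - 17/2 = 77/2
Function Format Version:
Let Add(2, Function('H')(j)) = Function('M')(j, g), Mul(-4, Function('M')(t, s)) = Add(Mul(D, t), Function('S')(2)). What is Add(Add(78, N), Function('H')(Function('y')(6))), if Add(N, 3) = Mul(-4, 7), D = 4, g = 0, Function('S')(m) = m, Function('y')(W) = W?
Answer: Rational(77, 2) ≈ 38.500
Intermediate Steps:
N = -31 (N = Add(-3, Mul(-4, 7)) = Add(-3, -28) = -31)
Function('M')(t, s) = Add(Rational(-1, 2), Mul(-1, t)) (Function('M')(t, s) = Mul(Rational(-1, 4), Add(Mul(4, t), 2)) = Mul(Rational(-1, 4), Add(2, Mul(4, t))) = Add(Rational(-1, 2), Mul(-1, t)))
Function('H')(j) = Add(Rational(-5, 2), Mul(-1, j)) (Function('H')(j) = Add(-2, Add(Rational(-1, 2), Mul(-1, j))) = Add(Rational(-5, 2), Mul(-1, j)))
Add(Add(78, N), Function('H')(Function('y')(6))) = Add(Add(78, -31), Add(Rational(-5, 2), Mul(-1, 6))) = Add(47, Add(Rational(-5, 2), -6)) = Add(47, Rational(-17, 2)) = Rational(77, 2)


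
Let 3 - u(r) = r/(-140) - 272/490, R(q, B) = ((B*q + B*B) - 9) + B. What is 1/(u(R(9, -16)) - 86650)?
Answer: -980/84912907 ≈ -1.1541e-5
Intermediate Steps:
R(q, B) = -9 + B + B² + B*q (R(q, B) = ((B*q + B²) - 9) + B = ((B² + B*q) - 9) + B = (-9 + B² + B*q) + B = -9 + B + B² + B*q)
u(r) = 871/245 + r/140 (u(r) = 3 - (r/(-140) - 272/490) = 3 - (r*(-1/140) - 272*1/490) = 3 - (-r/140 - 136/245) = 3 - (-136/245 - r/140) = 3 + (136/245 + r/140) = 871/245 + r/140)
1/(u(R(9, -16)) - 86650) = 1/((871/245 + (-9 - 16 + (-16)² - 16*9)/140) - 86650) = 1/((871/245 + (-9 - 16 + 256 - 144)/140) - 86650) = 1/((871/245 + (1/140)*87) - 86650) = 1/((871/245 + 87/140) - 86650) = 1/(4093/980 - 86650) = 1/(-84912907/980) = -980/84912907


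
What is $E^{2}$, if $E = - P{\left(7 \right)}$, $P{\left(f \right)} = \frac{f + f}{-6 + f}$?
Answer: $196$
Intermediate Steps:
$P{\left(f \right)} = \frac{2 f}{-6 + f}$
$E = -14$ ($E = - \frac{2 \cdot 7}{-6 + 7} = - \frac{2 \cdot 7}{1} = - 2 \cdot 7 \cdot 1 = \left(-1\right) 14 = -14$)
$E^{2} = \left(-14\right)^{2} = 196$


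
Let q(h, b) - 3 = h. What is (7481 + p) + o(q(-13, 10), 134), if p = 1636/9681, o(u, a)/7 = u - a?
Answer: 62666749/9681 ≈ 6473.2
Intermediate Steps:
q(h, b) = 3 + h
o(u, a) = -7*a + 7*u (o(u, a) = 7*(u - a) = -7*a + 7*u)
p = 1636/9681 (p = 1636*(1/9681) = 1636/9681 ≈ 0.16899)
(7481 + p) + o(q(-13, 10), 134) = (7481 + 1636/9681) + (-7*134 + 7*(3 - 13)) = 72425197/9681 + (-938 + 7*(-10)) = 72425197/9681 + (-938 - 70) = 72425197/9681 - 1008 = 62666749/9681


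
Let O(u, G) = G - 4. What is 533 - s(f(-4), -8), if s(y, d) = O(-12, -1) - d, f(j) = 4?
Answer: 530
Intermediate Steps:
O(u, G) = -4 + G
s(y, d) = -5 - d (s(y, d) = (-4 - 1) - d = -5 - d)
533 - s(f(-4), -8) = 533 - (-5 - 1*(-8)) = 533 - (-5 + 8) = 533 - 1*3 = 533 - 3 = 530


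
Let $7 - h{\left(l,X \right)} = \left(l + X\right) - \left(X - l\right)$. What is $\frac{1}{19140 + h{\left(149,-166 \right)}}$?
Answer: $\frac{1}{18849} \approx 5.3053 \cdot 10^{-5}$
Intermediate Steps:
$h{\left(l,X \right)} = 7 - 2 l$ ($h{\left(l,X \right)} = 7 - \left(\left(l + X\right) - \left(X - l\right)\right) = 7 - \left(\left(X + l\right) - \left(X - l\right)\right) = 7 - 2 l$)
$\frac{1}{19140 + h{\left(149,-166 \right)}} = \frac{1}{19140 + \left(7 - 298\right)} = \frac{1}{19140 - 291} = \frac{1}{18849}$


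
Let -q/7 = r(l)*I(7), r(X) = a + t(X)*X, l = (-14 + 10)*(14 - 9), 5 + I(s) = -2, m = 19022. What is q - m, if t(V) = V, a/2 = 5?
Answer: 1068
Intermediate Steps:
a = 10 (a = 2*5 = 10)
I(s) = -7 (I(s) = -5 - 2 = -7)
l = -20 (l = -4*5 = -20)
r(X) = 10 + X² (r(X) = 10 + X*X = 10 + X²)
q = 20090 (q = -7*(10 + (-20)²)*(-7) = -7*(10 + 400)*(-7) = -2870*(-7) = -7*(-2870) = 20090)
q - m = 20090 - 1*19022 = 20090 - 19022 = 1068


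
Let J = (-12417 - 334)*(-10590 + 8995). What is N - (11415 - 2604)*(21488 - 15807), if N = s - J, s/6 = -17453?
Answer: -70497854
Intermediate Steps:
J = 20337845 (J = -12751*(-1595) = 20337845)
s = -104718 (s = 6*(-17453) = -104718)
N = -20442563 (N = -104718 - 1*20337845 = -104718 - 20337845 = -20442563)
N - (11415 - 2604)*(21488 - 15807) = -20442563 - (11415 - 2604)*(21488 - 15807) = -20442563 - 8811*5681 = -20442563 - 1*50055291 = -20442563 - 50055291 = -70497854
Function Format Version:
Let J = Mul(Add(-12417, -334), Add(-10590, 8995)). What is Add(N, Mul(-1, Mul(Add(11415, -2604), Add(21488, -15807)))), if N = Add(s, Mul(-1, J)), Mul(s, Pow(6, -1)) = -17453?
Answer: -70497854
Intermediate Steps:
J = 20337845 (J = Mul(-12751, -1595) = 20337845)
s = -104718 (s = Mul(6, -17453) = -104718)
N = -20442563 (N = Add(-104718, Mul(-1, 20337845)) = Add(-104718, -20337845) = -20442563)
Add(N, Mul(-1, Mul(Add(11415, -2604), Add(21488, -15807)))) = Add(-20442563, Mul(-1, Mul(Add(11415, -2604), Add(21488, -15807)))) = Add(-20442563, Mul(-1, Mul(8811, 5681))) = Add(-20442563, Mul(-1, 50055291)) = Add(-20442563, -50055291) = -70497854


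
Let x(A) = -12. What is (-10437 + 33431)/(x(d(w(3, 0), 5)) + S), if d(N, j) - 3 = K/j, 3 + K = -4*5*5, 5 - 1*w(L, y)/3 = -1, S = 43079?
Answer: 22994/43067 ≈ 0.53391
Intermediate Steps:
w(L, y) = 18 (w(L, y) = 15 - 3*(-1) = 15 + 3 = 18)
K = -103 (K = -3 - 4*5*5 = -3 - 20*5 = -3 - 100 = -103)
d(N, j) = 3 - 103/j
(-10437 + 33431)/(x(d(w(3, 0), 5)) + S) = (-10437 + 33431)/(-12 + 43079) = 22994/43067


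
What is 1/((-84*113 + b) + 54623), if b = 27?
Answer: 1/45158 ≈ 2.2144e-5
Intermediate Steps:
1/((-84*113 + b) + 54623) = 1/((-84*113 + 27) + 54623) = 1/((-9492 + 27) + 54623) = 1/(-9465 + 54623) = 1/45158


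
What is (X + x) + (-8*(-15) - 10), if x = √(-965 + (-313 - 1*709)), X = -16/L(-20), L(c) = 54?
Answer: 2962/27 + I*√1987 ≈ 109.7 + 44.576*I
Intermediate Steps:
X = -8/27 (X = -16/54 = -16*1/54 = -8/27 ≈ -0.29630)
x = I*√1987 (x = √(-965 + (-313 - 709)) = √(-965 - 1022) = √(-1987) = I*√1987 ≈ 44.576*I)
(X + x) + (-8*(-15) - 10) = (-8/27 + I*√1987) + (-8*(-15) - 10) = (-8/27 + I*√1987) + (120 - 10) = (-8/27 + I*√1987) + 110 = 2962/27 + I*√1987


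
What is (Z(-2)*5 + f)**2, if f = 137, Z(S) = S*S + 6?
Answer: 34969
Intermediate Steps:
Z(S) = 6 + S**2 (Z(S) = S**2 + 6 = 6 + S**2)
(Z(-2)*5 + f)**2 = ((6 + (-2)**2)*5 + 137)**2 = ((6 + 4)*5 + 137)**2 = (10*5 + 137)**2 = (50 + 137)**2 = 187**2 = 34969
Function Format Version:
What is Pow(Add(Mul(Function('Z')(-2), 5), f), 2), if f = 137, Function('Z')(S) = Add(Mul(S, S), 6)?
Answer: 34969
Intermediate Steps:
Function('Z')(S) = Add(6, Pow(S, 2)) (Function('Z')(S) = Add(Pow(S, 2), 6) = Add(6, Pow(S, 2)))
Pow(Add(Mul(Function('Z')(-2), 5), f), 2) = Pow(Add(Mul(Add(6, Pow(-2, 2)), 5), 137), 2) = Pow(Add(Mul(Add(6, 4), 5), 137), 2) = Pow(Add(Mul(10, 5), 137), 2) = Pow(Add(50, 137), 2) = Pow(187, 2) = 34969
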